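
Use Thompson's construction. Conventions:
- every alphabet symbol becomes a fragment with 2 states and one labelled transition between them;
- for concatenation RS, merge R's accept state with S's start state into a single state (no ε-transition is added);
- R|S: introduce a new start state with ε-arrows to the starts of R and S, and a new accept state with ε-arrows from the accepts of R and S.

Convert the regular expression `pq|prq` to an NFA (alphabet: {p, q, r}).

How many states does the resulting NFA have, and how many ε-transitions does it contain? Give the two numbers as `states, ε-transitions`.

9, 4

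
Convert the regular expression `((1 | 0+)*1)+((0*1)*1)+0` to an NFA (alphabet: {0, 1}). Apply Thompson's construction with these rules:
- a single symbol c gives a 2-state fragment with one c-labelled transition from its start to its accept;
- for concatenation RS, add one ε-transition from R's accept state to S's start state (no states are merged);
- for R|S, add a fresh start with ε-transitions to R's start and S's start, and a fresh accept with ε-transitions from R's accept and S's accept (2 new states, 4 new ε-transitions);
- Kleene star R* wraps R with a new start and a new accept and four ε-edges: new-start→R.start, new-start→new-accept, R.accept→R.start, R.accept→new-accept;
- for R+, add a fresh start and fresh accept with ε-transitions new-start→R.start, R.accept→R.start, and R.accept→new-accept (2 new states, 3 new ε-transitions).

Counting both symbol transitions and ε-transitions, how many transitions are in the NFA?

37

By structural recursion:
Each of the 7 symbol leaves contributes 1 transition (1 symbol, 0 ε).
  0+ = 4 transitions (1 symbol, 3 ε)
  1 | 0+ = 9 transitions (2 symbol, 7 ε)
  (1 | 0+)* = 13 transitions (2 symbol, 11 ε)
  (1 | 0+)*1 = 15 transitions (3 symbol, 12 ε)
  ((1 | 0+)*1)+ = 18 transitions (3 symbol, 15 ε)
  0* = 5 transitions (1 symbol, 4 ε)
  0*1 = 7 transitions (2 symbol, 5 ε)
  (0*1)* = 11 transitions (2 symbol, 9 ε)
  (0*1)*1 = 13 transitions (3 symbol, 10 ε)
  ((0*1)*1)+ = 16 transitions (3 symbol, 13 ε)
  ((1 | 0+)*1)+((0*1)*1)+0 = 37 transitions (7 symbol, 30 ε)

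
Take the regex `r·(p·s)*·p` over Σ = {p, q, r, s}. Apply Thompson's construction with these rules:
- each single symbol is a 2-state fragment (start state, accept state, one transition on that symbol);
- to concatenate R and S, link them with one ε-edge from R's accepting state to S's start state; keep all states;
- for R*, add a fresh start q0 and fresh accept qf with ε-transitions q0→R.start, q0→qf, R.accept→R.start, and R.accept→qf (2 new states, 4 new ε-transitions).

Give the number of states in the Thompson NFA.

10

Building bottom-up:
Each of the 4 symbol leaves contributes a 2-state fragment.
  p·s → 4 states
  (p·s)* → 6 states
  r·(p·s)*·p → 10 states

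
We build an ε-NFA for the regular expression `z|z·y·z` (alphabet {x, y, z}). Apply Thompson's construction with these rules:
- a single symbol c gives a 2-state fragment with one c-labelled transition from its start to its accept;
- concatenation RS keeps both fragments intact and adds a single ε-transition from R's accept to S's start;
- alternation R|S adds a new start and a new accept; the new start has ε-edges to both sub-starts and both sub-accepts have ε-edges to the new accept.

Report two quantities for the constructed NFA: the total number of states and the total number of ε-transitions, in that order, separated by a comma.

10, 6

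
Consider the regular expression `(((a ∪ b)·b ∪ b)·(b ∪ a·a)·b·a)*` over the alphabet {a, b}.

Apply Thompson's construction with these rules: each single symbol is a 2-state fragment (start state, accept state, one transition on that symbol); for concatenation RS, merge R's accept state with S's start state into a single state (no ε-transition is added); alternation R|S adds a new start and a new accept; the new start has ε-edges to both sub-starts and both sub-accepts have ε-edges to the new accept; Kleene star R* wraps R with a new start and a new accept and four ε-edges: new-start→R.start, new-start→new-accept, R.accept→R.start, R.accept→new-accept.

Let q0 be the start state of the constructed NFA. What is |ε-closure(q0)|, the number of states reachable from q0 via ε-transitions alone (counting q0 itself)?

7

Compute the ε-closure size of each fragment's start state recursively; a symbol fragment's start has no outgoing ε-edge, so its closure is just itself (size 1).
  a ∪ b : new start ε-reaches every alternative's start; none of them accept ε, so the new accept is not reached: C = 1 + 1 + 1 = 3
  (a ∪ b)·b : C equals the left operand's closure size = 3 (its accept is not ε-reachable, so the closure stops there)
  (a ∪ b)·b ∪ b : C = 1 + 3 + 1 = 5 (the new accept is not ε-reachable since no branch accepts ε)
  a·a : C equals the left operand's closure size = 1 (its accept is not ε-reachable, so the closure stops there)
  b ∪ a·a : C = 1 + 1 + 1 = 3 (the new accept is not ε-reachable since no branch accepts ε)
  ((a ∪ b)·b ∪ b)·(b ∪ a·a)·b·a : same as the first factor's closure: C = 5
  (((a ∪ b)·b ∪ b)·(b ∪ a·a)·b·a)* : new start has ε-edges to the inner start and to the new accept, so C = 2 + 5 = 7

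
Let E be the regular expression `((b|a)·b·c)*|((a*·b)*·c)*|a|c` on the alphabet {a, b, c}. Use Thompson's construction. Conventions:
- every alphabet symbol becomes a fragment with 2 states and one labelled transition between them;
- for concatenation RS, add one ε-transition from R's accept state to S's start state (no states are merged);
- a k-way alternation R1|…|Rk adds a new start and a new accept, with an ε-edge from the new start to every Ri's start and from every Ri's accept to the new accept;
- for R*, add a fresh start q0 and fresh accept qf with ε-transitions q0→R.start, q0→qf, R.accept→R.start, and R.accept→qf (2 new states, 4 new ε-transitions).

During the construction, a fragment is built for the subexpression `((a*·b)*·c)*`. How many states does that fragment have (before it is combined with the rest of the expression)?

Fragment for `((a*·b)*·c)*`:
Each of the 3 symbol leaves contributes a 2-state fragment.
  a* — 4 states
  a*·b — 6 states
  (a*·b)* — 8 states
  (a*·b)*·c — 10 states
  ((a*·b)*·c)* — 12 states

12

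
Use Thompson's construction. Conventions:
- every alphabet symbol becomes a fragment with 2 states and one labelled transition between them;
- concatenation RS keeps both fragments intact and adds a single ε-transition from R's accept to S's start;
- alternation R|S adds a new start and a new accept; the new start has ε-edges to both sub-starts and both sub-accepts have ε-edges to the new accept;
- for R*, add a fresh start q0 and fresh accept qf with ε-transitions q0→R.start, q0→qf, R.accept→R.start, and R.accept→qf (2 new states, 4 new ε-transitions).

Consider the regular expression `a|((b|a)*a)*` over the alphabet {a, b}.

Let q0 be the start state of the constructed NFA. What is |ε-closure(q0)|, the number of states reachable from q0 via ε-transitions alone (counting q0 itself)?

11

Compute the ε-closure size of each fragment's start state recursively; a symbol fragment's start has no outgoing ε-edge, so its closure is just itself (size 1).
  b|a → new start ε-reaches every alternative's start; none of them accept ε, so the new accept is not reached: |ε-closure| = 1 + 1 + 1 = 3
  (b|a)* → |ε-closure| = 1 (new start) + 3 (body) + 1 (new accept) = 5
  (b|a)*a → |ε-closure| = 5 + 1 = 6 (closure spills across the concat boundary because the left factor accepts ε)
  ((b|a)*a)* → |ε-closure| = 1 (new start) + 6 (body) + 1 (new accept) = 8
  a|((b|a)*a)* → new start ε-reaches every alternative's start; at least one alternative accepts ε, so the union's new accept is reached too: |ε-closure| = 1 + 1 + 8 + 1 = 11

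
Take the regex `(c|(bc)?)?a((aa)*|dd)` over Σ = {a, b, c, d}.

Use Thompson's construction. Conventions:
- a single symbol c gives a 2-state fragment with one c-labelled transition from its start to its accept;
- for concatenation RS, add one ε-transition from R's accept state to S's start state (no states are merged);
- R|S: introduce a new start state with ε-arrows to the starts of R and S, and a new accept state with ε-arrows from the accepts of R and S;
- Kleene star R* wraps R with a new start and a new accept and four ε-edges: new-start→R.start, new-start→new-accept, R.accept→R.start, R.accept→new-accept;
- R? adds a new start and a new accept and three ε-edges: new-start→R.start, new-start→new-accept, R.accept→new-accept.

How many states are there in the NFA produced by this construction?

26

By structural recursion:
Each of the 8 symbol leaves contributes a 2-state fragment.
  bc : 4 states
  (bc)? : 6 states
  c|(bc)? : 10 states
  (c|(bc)?)? : 12 states
  aa : 4 states
  (aa)* : 6 states
  dd : 4 states
  (aa)*|dd : 12 states
  (c|(bc)?)?a((aa)*|dd) : 26 states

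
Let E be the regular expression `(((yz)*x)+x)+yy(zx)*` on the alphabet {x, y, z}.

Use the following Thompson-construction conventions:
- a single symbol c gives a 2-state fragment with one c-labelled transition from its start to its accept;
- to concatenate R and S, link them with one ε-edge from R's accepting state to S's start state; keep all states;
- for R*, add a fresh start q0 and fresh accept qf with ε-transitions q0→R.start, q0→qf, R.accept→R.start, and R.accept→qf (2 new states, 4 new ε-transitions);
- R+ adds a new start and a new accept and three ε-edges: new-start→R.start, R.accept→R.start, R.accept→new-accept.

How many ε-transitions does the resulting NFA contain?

Bottom-up over the parse tree:
Each of the 8 symbol leaves contributes 0 ε-transitions.
  yz : 1 ε-transition
  (yz)* : 5 ε-transitions
  (yz)*x : 6 ε-transitions
  ((yz)*x)+ : 9 ε-transitions
  ((yz)*x)+x : 10 ε-transitions
  (((yz)*x)+x)+ : 13 ε-transitions
  zx : 1 ε-transition
  (zx)* : 5 ε-transitions
  (((yz)*x)+x)+yy(zx)* : 21 ε-transitions

21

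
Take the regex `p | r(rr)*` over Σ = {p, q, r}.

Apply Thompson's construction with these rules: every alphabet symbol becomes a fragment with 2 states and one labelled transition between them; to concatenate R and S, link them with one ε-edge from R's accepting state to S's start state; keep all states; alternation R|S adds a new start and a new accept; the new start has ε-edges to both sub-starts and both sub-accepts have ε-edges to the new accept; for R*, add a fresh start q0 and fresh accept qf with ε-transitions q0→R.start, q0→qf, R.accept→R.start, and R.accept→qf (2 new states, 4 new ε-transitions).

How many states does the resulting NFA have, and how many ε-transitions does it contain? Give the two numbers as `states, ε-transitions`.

12, 10

Per subexpression:
Each of the 4 symbol leaves contributes 2 states and 0 ε-transitions.
  rr : 4 states, 1 ε-transition
  (rr)* : 6 states, 5 ε-transitions
  r(rr)* : 8 states, 6 ε-transitions
  p | r(rr)* : 12 states, 10 ε-transitions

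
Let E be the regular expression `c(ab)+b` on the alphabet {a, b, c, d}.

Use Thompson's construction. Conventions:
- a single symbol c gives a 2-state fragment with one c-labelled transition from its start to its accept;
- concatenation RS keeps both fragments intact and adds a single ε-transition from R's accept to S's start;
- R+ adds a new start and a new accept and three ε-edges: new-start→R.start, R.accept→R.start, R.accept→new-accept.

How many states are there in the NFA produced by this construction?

Recursing over subexpressions:
Each of the 4 symbol leaves contributes a 2-state fragment.
  ab = 4 states
  (ab)+ = 6 states
  c(ab)+b = 10 states

10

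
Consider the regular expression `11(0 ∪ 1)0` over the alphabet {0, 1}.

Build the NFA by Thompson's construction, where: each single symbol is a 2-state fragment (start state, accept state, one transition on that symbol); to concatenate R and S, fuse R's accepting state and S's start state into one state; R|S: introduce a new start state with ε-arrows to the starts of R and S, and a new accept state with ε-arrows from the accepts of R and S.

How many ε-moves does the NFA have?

4

Recursing over subexpressions:
Each of the 5 symbol leaves contributes 0 ε-transitions.
  0 ∪ 1 → 4 ε-transitions
  11(0 ∪ 1)0 → 4 ε-transitions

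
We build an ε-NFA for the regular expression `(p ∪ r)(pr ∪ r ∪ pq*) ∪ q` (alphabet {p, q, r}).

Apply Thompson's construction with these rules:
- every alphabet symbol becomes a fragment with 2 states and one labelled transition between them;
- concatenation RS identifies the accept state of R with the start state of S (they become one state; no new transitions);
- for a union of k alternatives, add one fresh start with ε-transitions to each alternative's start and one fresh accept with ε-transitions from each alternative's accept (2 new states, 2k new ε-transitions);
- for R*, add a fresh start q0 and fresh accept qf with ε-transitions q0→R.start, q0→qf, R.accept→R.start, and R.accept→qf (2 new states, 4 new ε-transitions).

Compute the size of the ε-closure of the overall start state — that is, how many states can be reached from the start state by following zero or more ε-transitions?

Let C(F) = |ε-closure(F.start)| within fragment F, and note whether F accepts ε. Symbol fragments have C = 1 and do not accept ε. Then:
  p ∪ r → |ε-closure| = 1 + 1 + 1 = 3 (the new accept is not ε-reachable since no branch accepts ε)
  pr → same as the first factor's closure: |ε-closure| = 1
  q* → the star's fresh start ε-reaches both the body's start and the fresh accept: |ε-closure| = 2 + 1 = 3
  pq* → |ε-closure| equals the left operand's closure size = 1 (its accept is not ε-reachable, so the closure stops there)
  pr ∪ r ∪ pq* → new start ε-reaches every alternative's start; none of them accept ε, so the new accept is not reached: |ε-closure| = 1 + 1 + 1 + 1 = 4
  (p ∪ r)(pr ∪ r ∪ pq*) → |ε-closure| equals the left operand's closure size = 3 (its accept is not ε-reachable, so the closure stops there)
  (p ∪ r)(pr ∪ r ∪ pq*) ∪ q → new start ε-reaches every alternative's start; none of them accept ε, so the new accept is not reached: |ε-closure| = 1 + 3 + 1 = 5

5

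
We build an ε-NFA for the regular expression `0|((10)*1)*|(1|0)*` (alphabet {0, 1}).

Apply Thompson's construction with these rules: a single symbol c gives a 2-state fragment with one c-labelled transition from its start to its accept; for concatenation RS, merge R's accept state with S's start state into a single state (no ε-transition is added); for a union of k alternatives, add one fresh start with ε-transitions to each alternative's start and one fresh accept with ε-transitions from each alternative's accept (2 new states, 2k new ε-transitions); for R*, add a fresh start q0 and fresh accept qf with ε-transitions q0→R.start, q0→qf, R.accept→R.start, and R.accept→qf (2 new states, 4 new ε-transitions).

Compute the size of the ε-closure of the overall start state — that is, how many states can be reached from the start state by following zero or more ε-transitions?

13

Compute the ε-closure size of each fragment's start state recursively; a symbol fragment's start has no outgoing ε-edge, so its closure is just itself (size 1).
  10 : same as the first factor's closure: |ε-closure| = 1
  (10)* : |ε-closure| = 1 (new start) + 1 (body) + 1 (new accept) = 3
  (10)*1 : the left operand accepts ε, so the closure extends into the next operand (the shared merged state is already counted); |ε-closure| = 3 + (1−1) = 3
  ((10)*1)* : new start has ε-edges to the inner start and to the new accept, so |ε-closure| = 2 + 3 = 5
  1|0 : new start ε-reaches every alternative's start; none of them accept ε, so the new accept is not reached: |ε-closure| = 1 + 1 + 1 = 3
  (1|0)* : the star's fresh start ε-reaches both the body's start and the fresh accept: |ε-closure| = 2 + 3 = 5
  0|((10)*1)*|(1|0)* : |ε-closure| = 1 (new start) + (1 + 5 + 5) + 1 (new accept, since some branch ε-reaches its own accept) = 13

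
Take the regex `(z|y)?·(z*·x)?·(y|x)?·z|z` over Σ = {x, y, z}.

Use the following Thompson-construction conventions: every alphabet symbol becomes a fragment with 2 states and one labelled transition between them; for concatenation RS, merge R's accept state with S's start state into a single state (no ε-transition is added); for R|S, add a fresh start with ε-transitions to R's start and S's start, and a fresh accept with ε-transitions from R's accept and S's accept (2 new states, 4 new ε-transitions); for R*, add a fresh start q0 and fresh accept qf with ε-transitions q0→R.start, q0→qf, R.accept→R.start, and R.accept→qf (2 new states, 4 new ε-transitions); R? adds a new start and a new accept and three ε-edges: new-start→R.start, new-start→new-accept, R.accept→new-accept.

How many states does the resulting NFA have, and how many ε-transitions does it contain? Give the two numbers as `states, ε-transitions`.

Building bottom-up:
Each of the 8 symbol leaves contributes 2 states and 0 ε-transitions.
  z|y : 6 states, 4 ε-transitions
  (z|y)? : 8 states, 7 ε-transitions
  z* : 4 states, 4 ε-transitions
  z*·x : 5 states, 4 ε-transitions
  (z*·x)? : 7 states, 7 ε-transitions
  y|x : 6 states, 4 ε-transitions
  (y|x)? : 8 states, 7 ε-transitions
  (z|y)?·(z*·x)?·(y|x)?·z : 22 states, 21 ε-transitions
  (z|y)?·(z*·x)?·(y|x)?·z|z : 26 states, 25 ε-transitions

26, 25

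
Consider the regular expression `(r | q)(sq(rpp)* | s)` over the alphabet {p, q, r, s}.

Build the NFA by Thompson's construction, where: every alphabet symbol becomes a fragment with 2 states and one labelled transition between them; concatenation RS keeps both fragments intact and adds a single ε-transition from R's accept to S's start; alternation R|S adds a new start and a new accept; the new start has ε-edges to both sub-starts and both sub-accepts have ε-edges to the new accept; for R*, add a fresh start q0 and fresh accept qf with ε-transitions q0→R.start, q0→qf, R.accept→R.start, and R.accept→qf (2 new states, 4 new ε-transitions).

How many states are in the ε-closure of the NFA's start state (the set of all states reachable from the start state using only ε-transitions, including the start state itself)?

Compute the ε-closure size of each fragment's start state recursively; a symbol fragment's start has no outgoing ε-edge, so its closure is just itself (size 1).
  r | q — C = 1 + 1 + 1 = 3 (the new accept is not ε-reachable since no branch accepts ε)
  rpp — same as the first factor's closure: C = 1
  (rpp)* — new start has ε-edges to the inner start and to the new accept, so C = 2 + 1 = 3
  sq(rpp)* — same as the first factor's closure: C = 1
  sq(rpp)* | s — C = 1 + 1 + 1 = 3 (the new accept is not ε-reachable since no branch accepts ε)
  (r | q)(sq(rpp)* | s) — same as the first factor's closure: C = 3

3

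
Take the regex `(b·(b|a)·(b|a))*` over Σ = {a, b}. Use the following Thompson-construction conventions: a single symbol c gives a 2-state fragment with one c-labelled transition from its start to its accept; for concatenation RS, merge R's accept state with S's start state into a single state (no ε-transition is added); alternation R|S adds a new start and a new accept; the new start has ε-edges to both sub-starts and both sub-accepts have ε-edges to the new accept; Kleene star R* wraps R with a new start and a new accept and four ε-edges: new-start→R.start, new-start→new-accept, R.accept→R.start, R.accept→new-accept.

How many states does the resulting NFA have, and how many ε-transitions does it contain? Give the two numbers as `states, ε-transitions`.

14, 12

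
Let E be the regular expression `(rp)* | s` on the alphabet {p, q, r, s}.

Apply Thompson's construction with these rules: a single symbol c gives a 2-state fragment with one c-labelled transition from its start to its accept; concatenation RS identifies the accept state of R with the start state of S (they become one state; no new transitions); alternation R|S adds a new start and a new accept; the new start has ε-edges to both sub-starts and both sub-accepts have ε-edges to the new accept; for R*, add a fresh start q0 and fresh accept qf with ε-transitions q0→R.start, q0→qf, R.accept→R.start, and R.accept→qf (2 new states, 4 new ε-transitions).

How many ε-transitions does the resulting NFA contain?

8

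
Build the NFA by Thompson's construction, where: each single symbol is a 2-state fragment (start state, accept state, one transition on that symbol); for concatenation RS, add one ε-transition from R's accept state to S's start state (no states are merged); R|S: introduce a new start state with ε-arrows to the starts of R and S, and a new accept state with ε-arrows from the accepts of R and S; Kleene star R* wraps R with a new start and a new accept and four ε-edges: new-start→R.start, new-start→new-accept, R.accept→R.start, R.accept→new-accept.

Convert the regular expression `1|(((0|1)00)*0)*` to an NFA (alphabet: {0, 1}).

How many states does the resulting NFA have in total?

20

By structural recursion:
Each of the 6 symbol leaves contributes a 2-state fragment.
  0|1 — 6 states
  (0|1)00 — 10 states
  ((0|1)00)* — 12 states
  ((0|1)00)*0 — 14 states
  (((0|1)00)*0)* — 16 states
  1|(((0|1)00)*0)* — 20 states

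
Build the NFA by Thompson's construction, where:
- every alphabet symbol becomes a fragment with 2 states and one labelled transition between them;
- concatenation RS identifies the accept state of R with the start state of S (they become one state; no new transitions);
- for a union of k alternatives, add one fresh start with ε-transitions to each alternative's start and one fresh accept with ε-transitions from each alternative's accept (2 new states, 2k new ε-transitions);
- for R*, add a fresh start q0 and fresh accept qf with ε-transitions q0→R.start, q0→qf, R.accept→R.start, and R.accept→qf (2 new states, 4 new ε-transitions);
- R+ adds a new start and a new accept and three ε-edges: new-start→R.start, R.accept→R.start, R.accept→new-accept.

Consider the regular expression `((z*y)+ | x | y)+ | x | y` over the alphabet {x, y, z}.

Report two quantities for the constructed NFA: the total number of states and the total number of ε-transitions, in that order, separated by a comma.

21, 22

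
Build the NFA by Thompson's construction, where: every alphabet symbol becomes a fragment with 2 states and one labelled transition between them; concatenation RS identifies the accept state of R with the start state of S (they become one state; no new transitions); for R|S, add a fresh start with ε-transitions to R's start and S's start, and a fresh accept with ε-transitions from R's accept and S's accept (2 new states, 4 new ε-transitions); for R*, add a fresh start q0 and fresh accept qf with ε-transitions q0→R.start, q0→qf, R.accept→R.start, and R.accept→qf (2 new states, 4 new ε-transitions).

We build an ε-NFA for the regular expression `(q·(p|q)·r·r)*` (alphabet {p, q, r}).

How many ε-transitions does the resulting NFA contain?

8

Per subexpression:
Each of the 5 symbol leaves contributes 0 ε-transitions.
  p|q = 4 ε-transitions
  q·(p|q)·r·r = 4 ε-transitions
  (q·(p|q)·r·r)* = 8 ε-transitions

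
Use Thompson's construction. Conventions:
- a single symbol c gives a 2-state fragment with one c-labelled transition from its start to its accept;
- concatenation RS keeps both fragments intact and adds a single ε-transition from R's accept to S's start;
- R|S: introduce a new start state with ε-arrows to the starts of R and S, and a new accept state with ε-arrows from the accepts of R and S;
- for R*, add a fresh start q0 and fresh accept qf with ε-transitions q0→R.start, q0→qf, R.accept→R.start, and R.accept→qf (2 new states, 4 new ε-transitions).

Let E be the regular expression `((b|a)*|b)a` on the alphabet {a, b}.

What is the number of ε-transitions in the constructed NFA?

13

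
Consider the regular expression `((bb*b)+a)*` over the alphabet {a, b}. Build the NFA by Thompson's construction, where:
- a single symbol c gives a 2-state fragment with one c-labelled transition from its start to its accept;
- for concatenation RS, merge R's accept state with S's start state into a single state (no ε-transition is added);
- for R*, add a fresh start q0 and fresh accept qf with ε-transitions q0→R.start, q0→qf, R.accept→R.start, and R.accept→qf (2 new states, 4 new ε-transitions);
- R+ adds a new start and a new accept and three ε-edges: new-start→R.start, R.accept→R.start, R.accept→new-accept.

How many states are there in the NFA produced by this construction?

11

Building bottom-up:
Each of the 4 symbol leaves contributes a 2-state fragment.
  b* — 4 states
  bb*b — 6 states
  (bb*b)+ — 8 states
  (bb*b)+a — 9 states
  ((bb*b)+a)* — 11 states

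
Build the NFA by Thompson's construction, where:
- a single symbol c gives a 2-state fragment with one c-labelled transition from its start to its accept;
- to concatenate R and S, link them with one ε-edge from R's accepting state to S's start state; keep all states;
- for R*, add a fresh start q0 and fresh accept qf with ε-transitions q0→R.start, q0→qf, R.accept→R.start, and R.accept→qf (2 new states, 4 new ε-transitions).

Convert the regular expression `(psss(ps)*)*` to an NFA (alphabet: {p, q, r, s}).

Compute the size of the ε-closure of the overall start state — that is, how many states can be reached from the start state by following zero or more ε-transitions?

Let C(F) = |ε-closure(F.start)| within fragment F, and note whether F accepts ε. Symbol fragments have C = 1 and do not accept ε. Then:
  ps → C equals the left operand's closure size = 1 (its accept is not ε-reachable, so the closure stops there)
  (ps)* → new start has ε-edges to the inner start and to the new accept, so C = 2 + 1 = 3
  psss(ps)* → same as the first factor's closure: C = 1
  (psss(ps)*)* → the star's fresh start ε-reaches both the body's start and the fresh accept: C = 2 + 1 = 3

3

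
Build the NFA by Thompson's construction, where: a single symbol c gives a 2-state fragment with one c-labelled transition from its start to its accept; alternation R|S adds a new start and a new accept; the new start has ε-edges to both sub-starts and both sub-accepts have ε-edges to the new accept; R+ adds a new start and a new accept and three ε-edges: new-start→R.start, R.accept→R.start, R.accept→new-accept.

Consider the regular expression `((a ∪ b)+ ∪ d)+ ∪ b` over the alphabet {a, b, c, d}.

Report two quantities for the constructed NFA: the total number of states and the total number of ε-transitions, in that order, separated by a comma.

Bottom-up over the parse tree:
Each of the 4 symbol leaves contributes 2 states and 0 ε-transitions.
  a ∪ b : 6 states, 4 ε-transitions
  (a ∪ b)+ : 8 states, 7 ε-transitions
  (a ∪ b)+ ∪ d : 12 states, 11 ε-transitions
  ((a ∪ b)+ ∪ d)+ : 14 states, 14 ε-transitions
  ((a ∪ b)+ ∪ d)+ ∪ b : 18 states, 18 ε-transitions

18, 18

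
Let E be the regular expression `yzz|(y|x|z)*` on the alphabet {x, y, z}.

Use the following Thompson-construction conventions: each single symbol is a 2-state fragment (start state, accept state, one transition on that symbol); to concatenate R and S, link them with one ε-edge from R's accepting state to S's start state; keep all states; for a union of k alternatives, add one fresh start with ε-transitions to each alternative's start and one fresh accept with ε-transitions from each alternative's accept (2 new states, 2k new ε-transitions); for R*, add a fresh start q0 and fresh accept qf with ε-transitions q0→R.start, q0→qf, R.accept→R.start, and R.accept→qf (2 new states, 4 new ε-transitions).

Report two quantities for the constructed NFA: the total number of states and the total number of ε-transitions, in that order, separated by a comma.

18, 16

Per subexpression:
Each of the 6 symbol leaves contributes 2 states and 0 ε-transitions.
  yzz : 6 states, 2 ε-transitions
  y|x|z : 8 states, 6 ε-transitions
  (y|x|z)* : 10 states, 10 ε-transitions
  yzz|(y|x|z)* : 18 states, 16 ε-transitions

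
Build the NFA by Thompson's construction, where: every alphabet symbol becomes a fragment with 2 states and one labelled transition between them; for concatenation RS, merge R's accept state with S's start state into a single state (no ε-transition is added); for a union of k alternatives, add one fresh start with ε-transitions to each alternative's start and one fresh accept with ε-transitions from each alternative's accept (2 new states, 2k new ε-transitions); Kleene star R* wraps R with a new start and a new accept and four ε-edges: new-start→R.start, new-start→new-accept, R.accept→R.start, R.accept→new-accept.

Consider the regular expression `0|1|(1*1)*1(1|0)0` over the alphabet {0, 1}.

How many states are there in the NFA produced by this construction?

20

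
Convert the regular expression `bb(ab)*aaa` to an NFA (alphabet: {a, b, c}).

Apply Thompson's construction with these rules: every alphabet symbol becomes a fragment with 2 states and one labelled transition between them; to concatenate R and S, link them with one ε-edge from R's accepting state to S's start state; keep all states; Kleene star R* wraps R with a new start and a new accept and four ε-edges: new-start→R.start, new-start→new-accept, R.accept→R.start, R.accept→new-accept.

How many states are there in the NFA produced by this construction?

16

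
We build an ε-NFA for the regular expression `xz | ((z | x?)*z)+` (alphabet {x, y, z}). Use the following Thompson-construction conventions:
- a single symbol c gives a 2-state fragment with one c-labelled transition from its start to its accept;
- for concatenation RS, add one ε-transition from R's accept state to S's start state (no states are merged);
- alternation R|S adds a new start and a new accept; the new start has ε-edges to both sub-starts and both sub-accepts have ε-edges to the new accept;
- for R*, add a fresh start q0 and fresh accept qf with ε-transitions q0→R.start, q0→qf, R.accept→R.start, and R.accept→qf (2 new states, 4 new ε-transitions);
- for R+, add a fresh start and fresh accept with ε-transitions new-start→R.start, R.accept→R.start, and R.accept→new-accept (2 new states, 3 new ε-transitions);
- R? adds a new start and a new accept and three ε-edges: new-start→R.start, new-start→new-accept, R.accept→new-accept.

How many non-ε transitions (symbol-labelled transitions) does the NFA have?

Bottom-up over the parse tree:
Each of the 5 symbol leaves contributes exactly 1 symbol transition.
  xz → 2 symbol transitions
  x? → 1 symbol transition
  z | x? → 2 symbol transitions
  (z | x?)* → 2 symbol transitions
  (z | x?)*z → 3 symbol transitions
  ((z | x?)*z)+ → 3 symbol transitions
  xz | ((z | x?)*z)+ → 5 symbol transitions

5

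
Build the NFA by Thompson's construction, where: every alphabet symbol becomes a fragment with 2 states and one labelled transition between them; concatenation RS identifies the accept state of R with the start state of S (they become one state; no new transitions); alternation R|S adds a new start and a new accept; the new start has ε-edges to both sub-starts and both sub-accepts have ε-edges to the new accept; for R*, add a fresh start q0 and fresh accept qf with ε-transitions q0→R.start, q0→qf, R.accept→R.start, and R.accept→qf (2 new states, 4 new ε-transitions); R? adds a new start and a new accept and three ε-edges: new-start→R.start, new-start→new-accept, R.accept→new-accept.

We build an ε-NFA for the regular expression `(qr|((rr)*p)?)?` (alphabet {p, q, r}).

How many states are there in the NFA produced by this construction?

Bottom-up over the parse tree:
Each of the 5 symbol leaves contributes a 2-state fragment.
  qr : 3 states
  rr : 3 states
  (rr)* : 5 states
  (rr)*p : 6 states
  ((rr)*p)? : 8 states
  qr|((rr)*p)? : 13 states
  (qr|((rr)*p)?)? : 15 states

15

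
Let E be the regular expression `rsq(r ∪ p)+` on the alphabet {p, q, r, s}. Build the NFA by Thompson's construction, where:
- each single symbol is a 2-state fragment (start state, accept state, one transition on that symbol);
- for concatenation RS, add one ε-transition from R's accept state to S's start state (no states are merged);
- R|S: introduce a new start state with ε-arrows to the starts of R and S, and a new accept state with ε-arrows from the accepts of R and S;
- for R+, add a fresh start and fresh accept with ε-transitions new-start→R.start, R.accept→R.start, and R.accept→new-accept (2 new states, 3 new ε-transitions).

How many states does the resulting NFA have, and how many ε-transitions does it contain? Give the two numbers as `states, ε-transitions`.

Bottom-up over the parse tree:
Each of the 5 symbol leaves contributes 2 states and 0 ε-transitions.
  r ∪ p — 6 states, 4 ε-transitions
  (r ∪ p)+ — 8 states, 7 ε-transitions
  rsq(r ∪ p)+ — 14 states, 10 ε-transitions

14, 10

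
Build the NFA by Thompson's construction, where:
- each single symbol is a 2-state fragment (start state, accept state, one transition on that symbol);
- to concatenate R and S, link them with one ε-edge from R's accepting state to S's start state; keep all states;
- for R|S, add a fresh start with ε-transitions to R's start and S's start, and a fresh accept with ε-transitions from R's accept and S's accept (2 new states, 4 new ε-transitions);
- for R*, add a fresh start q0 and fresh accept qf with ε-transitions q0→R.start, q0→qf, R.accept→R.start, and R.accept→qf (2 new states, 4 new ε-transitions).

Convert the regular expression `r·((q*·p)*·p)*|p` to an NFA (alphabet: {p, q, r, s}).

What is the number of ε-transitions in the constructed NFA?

19

Recursing over subexpressions:
Each of the 5 symbol leaves contributes 0 ε-transitions.
  q* : 4 ε-transitions
  q*·p : 5 ε-transitions
  (q*·p)* : 9 ε-transitions
  (q*·p)*·p : 10 ε-transitions
  ((q*·p)*·p)* : 14 ε-transitions
  r·((q*·p)*·p)* : 15 ε-transitions
  r·((q*·p)*·p)*|p : 19 ε-transitions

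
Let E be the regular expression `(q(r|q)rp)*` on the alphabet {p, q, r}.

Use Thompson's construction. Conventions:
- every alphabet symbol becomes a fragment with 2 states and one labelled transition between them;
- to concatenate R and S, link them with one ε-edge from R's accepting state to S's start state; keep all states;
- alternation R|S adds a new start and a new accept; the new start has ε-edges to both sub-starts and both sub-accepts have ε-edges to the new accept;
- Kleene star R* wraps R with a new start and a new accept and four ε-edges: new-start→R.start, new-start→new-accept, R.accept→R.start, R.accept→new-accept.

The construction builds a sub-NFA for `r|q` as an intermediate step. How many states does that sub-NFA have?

Fragment for `r|q`:
Each of the 2 symbol leaves contributes a 2-state fragment.
  r|q — 6 states

6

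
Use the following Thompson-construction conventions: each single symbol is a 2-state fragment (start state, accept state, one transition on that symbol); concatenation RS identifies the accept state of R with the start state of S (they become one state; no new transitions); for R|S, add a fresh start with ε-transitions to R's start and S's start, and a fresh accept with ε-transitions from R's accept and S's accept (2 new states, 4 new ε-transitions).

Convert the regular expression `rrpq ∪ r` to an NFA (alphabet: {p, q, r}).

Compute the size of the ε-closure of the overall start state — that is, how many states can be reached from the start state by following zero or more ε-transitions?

3

Let C(F) = |ε-closure(F.start)| within fragment F, and note whether F accepts ε. Symbol fragments have C = 1 and do not accept ε. Then:
  rrpq — same as the first factor's closure: |closure| = 1
  rrpq ∪ r — new start ε-reaches every alternative's start; none of them accept ε, so the new accept is not reached: |closure| = 1 + 1 + 1 = 3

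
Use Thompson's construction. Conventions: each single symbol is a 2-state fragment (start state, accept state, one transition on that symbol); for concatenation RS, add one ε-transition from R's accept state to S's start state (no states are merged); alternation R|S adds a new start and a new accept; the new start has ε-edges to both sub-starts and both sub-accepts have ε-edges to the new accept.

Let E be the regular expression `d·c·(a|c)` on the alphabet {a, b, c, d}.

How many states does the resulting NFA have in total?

10

Building bottom-up:
Each of the 4 symbol leaves contributes a 2-state fragment.
  a|c = 6 states
  d·c·(a|c) = 10 states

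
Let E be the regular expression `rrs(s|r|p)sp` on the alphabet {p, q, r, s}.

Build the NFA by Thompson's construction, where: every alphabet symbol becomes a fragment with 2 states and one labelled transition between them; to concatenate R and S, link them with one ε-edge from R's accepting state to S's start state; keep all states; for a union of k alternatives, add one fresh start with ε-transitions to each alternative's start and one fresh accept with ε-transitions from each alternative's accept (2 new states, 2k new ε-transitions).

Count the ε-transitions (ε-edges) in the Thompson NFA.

Per subexpression:
Each of the 8 symbol leaves contributes 0 ε-transitions.
  s|r|p — 6 ε-transitions
  rrs(s|r|p)sp — 11 ε-transitions

11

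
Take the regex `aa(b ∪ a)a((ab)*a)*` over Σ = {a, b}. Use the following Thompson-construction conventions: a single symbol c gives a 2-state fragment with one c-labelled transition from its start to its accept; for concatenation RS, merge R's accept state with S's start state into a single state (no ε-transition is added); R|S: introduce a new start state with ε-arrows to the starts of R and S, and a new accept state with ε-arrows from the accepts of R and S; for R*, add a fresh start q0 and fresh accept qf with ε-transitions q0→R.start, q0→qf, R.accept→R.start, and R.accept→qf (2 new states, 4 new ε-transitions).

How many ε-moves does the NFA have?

12

By structural recursion:
Each of the 8 symbol leaves contributes 0 ε-transitions.
  b ∪ a → 4 ε-transitions
  ab → 0 ε-transitions
  (ab)* → 4 ε-transitions
  (ab)*a → 4 ε-transitions
  ((ab)*a)* → 8 ε-transitions
  aa(b ∪ a)a((ab)*a)* → 12 ε-transitions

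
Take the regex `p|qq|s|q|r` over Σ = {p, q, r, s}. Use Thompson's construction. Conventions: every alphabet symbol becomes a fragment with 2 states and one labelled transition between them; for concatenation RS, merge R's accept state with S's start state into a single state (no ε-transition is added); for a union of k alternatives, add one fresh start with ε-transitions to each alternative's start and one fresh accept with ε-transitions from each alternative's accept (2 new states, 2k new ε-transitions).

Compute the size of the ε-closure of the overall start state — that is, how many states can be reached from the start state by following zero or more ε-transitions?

6

Compute the ε-closure size of each fragment's start state recursively; a symbol fragment's start has no outgoing ε-edge, so its closure is just itself (size 1).
  qq : same as the first factor's closure: C = 1
  p|qq|s|q|r : C = 1 + 1 + 1 + 1 + 1 + 1 = 6 (the new accept is not ε-reachable since no branch accepts ε)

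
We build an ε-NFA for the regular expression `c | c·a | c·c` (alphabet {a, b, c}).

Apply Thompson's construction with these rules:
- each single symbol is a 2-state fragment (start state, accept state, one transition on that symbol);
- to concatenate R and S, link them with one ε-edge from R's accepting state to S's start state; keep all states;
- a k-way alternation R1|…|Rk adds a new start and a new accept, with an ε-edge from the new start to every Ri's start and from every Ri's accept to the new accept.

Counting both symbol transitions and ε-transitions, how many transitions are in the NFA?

Per subexpression:
Each of the 5 symbol leaves contributes 1 transition (1 symbol, 0 ε).
  c·a = 3 transitions (2 symbol, 1 ε)
  c·c = 3 transitions (2 symbol, 1 ε)
  c | c·a | c·c = 13 transitions (5 symbol, 8 ε)

13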